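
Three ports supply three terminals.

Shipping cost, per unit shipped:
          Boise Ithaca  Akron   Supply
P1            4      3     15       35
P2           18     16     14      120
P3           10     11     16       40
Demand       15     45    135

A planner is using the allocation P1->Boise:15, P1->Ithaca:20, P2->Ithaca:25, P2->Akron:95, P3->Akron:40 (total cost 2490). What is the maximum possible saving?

Current plan cost = 15·4 + 20·3 + 25·16 + 95·14 + 40·16 = 2490.
Optimal plan:
  P1->Ithaca: 35 × 3 = 105
  P2->Akron: 120 × 14 = 1680
  P3->Boise: 15 × 10 = 150
  P3->Ithaca: 10 × 11 = 110
  P3->Akron: 15 × 16 = 240
Optimal cost = 2285.
Saving = 2490 − 2285 = 205.

205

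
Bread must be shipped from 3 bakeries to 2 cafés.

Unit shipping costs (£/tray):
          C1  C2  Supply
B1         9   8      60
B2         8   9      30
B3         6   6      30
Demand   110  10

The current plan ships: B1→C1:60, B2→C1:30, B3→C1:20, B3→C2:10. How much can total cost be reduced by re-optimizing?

10

Current plan cost = 60·9 + 30·8 + 20·6 + 10·6 = £960.
Optimal plan:
  B1→C1: 50 × £9 = £450
  B1→C2: 10 × £8 = £80
  B2→C1: 30 × £8 = £240
  B3→C1: 30 × £6 = £180
Optimal cost = £950.
Saving = 960 − 950 = £10.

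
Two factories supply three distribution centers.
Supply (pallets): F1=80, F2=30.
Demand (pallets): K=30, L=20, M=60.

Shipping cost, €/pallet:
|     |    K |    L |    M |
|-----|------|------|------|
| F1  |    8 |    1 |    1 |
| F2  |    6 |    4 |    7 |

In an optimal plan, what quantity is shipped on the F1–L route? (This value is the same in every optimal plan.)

Solving gives:
  F1→L: 20 × €1 = €20
  F1→M: 60 × €1 = €60
  F2→K: 30 × €6 = €180
Total cost = €260.
So F1→L carries 20 pallets.

20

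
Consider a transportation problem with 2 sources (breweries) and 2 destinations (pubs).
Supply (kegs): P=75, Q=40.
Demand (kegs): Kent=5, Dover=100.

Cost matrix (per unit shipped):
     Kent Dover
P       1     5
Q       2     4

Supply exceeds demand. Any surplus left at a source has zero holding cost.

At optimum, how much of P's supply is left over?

Minimum-cost shipments:
  P→Kent: 5 kegs
  P→Dover: 60 kegs
  Q→Dover: 40 kegs
Total cost = 465.
P ships 65 of its 75, leaving 10.

10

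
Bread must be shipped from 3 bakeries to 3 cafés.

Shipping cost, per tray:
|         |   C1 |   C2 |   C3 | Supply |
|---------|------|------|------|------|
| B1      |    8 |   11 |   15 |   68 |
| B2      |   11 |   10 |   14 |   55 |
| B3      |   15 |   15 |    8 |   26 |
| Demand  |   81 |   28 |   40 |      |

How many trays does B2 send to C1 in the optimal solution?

13

The minimum-cost plan:
  B1->C1: 68 × 8 = 544
  B2->C1: 13 × 11 = 143
  B2->C2: 28 × 10 = 280
  B2->C3: 14 × 14 = 196
  B3->C3: 26 × 8 = 208
Total cost = 1371.
So B2→C1 carries 13 trays.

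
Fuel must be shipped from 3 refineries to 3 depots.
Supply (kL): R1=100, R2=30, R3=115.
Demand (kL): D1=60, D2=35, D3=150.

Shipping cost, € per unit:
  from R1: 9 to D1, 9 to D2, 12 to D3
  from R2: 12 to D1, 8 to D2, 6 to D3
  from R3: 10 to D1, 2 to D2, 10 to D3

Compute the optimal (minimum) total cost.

2070

One minimum-cost allocation:
  R1–D1: 60 × €9 = €540
  R1–D3: 40 × €12 = €480
  R2–D3: 30 × €6 = €180
  R3–D2: 35 × €2 = €70
  R3–D3: 80 × €10 = €800
Total = 540 + 480 + 180 + 70 + 800 = €2070.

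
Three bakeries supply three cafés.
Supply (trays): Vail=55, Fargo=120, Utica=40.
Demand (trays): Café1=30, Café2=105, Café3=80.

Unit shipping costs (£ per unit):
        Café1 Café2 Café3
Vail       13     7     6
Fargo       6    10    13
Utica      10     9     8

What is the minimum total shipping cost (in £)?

1745

Optimal allocation:
  Vail→Café3: 55 × £6 = £330
  Fargo→Café1: 30 × £6 = £180
  Fargo→Café2: 90 × £10 = £900
  Utica→Café2: 15 × £9 = £135
  Utica→Café3: 25 × £8 = £200
Total = 330 + 180 + 900 + 135 + 200 = £1745.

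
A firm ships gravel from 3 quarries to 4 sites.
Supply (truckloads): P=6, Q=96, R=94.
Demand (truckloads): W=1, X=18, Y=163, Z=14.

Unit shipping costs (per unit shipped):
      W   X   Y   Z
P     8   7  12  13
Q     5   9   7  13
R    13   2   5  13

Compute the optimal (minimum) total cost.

1212

An optimal shipping plan:
  P→Z: 6 × 13 = 78
  Q→W: 1 × 5 = 5
  Q→Y: 87 × 7 = 609
  Q→Z: 8 × 13 = 104
  R→X: 18 × 2 = 36
  R→Y: 76 × 5 = 380
Total = 78 + 5 + 609 + 104 + 36 + 380 = 1212.
(Supply check: P ships 6; Q ships 96; R ships 94.)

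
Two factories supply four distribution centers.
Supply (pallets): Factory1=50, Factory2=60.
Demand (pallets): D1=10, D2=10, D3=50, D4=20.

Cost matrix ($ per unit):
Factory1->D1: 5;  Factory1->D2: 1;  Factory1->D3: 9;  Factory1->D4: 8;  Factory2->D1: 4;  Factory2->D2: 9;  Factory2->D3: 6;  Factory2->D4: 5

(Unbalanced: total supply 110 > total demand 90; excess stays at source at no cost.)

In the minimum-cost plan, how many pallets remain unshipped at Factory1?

20

An optimal plan:
  Factory1->D1: 10 × $5 = $50
  Factory1->D2: 10 × $1 = $10
  Factory1->D3: 10 × $9 = $90
  Factory2->D3: 40 × $6 = $240
  Factory2->D4: 20 × $5 = $100
Total cost = $490.
Factory1 ships 30 of its 50, leaving 20.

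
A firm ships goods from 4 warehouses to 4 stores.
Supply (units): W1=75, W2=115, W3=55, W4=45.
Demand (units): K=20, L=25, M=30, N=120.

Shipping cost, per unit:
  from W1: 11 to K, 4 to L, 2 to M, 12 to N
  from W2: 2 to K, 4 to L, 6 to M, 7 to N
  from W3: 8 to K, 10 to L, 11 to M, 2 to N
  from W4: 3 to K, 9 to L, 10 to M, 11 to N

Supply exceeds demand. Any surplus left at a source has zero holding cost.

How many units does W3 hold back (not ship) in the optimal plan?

Minimum-cost shipments:
  W1->M: 30 × 2 = 60
  W2->K: 20 × 2 = 40
  W2->L: 25 × 4 = 100
  W2->N: 65 × 7 = 455
  W3->N: 55 × 2 = 110
Total cost = 765.
W3 ships 55 of its 55, leaving 0.

0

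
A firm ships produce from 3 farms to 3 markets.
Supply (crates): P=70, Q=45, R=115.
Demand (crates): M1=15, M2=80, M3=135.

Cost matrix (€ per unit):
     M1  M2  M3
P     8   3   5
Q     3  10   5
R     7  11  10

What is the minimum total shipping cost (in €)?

A cheapest plan:
  P->M2: 70 × €3 = €210
  Q->M3: 45 × €5 = €225
  R->M1: 15 × €7 = €105
  R->M2: 10 × €11 = €110
  R->M3: 90 × €10 = €900
Total = 210 + 225 + 105 + 110 + 900 = €1550.

1550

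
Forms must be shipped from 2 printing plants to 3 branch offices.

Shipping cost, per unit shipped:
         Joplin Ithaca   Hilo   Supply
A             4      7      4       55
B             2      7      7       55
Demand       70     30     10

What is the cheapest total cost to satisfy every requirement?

One minimum-cost allocation:
  A→Joplin: 15 × 4 = 60
  A→Ithaca: 30 × 7 = 210
  A→Hilo: 10 × 4 = 40
  B→Joplin: 55 × 2 = 110
Total = 60 + 210 + 40 + 110 = 420.

420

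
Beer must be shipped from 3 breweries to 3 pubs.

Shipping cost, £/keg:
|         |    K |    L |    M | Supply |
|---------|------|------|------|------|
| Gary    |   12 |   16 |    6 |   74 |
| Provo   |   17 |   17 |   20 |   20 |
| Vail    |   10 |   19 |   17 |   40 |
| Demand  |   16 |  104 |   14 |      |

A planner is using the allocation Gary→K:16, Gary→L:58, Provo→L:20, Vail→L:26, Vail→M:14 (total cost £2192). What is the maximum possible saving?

192

Current plan cost = 16·12 + 58·16 + 20·17 + 26·19 + 14·17 = £2192.
Optimal plan:
  Gary→L: 60 × £16 = £960
  Gary→M: 14 × £6 = £84
  Provo→L: 20 × £17 = £340
  Vail→K: 16 × £10 = £160
  Vail→L: 24 × £19 = £456
Optimal cost = £2000.
Saving = 2192 − 2000 = £192.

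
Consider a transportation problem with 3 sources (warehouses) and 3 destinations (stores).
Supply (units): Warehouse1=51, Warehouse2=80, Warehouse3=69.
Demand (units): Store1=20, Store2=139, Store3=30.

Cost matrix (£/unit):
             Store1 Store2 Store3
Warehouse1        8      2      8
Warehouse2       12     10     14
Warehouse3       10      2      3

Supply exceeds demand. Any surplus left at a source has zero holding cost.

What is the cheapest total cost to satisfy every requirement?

Optimal allocation:
  Warehouse1->Store2: 51 units
  Warehouse2->Store1: 20 units
  Warehouse2->Store2: 49 units
  Warehouse3->Store2: 39 units
  Warehouse3->Store3: 30 units
Total cost = £1000.

1000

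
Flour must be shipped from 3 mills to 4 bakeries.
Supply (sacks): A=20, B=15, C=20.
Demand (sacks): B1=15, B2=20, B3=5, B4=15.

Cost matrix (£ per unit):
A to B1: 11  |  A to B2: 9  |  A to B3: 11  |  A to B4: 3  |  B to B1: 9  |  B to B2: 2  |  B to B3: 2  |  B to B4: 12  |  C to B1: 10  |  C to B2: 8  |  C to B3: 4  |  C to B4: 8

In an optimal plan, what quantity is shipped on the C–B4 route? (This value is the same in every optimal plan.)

0

Solving gives:
  A to B2: 5 × £9 = £45
  A to B4: 15 × £3 = £45
  B to B2: 15 × £2 = £30
  C to B1: 15 × £10 = £150
  C to B3: 5 × £4 = £20
Total cost = £290.
The route C→B4 is not used.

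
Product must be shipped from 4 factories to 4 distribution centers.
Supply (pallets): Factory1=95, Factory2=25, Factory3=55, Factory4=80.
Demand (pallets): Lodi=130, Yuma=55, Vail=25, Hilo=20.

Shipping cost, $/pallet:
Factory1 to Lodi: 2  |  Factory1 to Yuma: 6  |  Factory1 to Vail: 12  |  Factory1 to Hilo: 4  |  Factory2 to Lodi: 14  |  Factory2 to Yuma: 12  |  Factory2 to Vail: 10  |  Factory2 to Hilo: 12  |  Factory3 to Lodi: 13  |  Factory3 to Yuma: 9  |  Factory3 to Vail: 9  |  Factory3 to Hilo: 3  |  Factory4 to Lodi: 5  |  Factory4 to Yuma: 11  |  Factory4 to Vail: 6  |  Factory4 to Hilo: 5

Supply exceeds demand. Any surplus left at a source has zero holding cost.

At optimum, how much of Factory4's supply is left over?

An optimal plan:
  Factory1->Lodi: 75 × $2 = $150
  Factory1->Yuma: 20 × $6 = $120
  Factory3->Yuma: 35 × $9 = $315
  Factory3->Hilo: 20 × $3 = $60
  Factory4->Lodi: 55 × $5 = $275
  Factory4->Vail: 25 × $6 = $150
Total cost = $1070.
Factory4 ships 80 of its 80, leaving 0.

0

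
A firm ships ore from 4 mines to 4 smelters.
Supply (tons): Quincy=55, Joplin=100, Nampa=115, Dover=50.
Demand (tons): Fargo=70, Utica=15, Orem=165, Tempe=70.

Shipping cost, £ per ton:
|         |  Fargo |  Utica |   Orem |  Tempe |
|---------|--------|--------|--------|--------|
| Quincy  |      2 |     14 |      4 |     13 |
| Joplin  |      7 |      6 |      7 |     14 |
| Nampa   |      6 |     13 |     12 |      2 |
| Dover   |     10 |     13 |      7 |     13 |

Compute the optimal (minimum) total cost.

1615

A cheapest plan:
  Quincy->Fargo: 25 × £2 = £50
  Quincy->Orem: 30 × £4 = £120
  Joplin->Utica: 15 × £6 = £90
  Joplin->Orem: 85 × £7 = £595
  Nampa->Fargo: 45 × £6 = £270
  Nampa->Tempe: 70 × £2 = £140
  Dover->Orem: 50 × £7 = £350
Total = 50 + 120 + 90 + 595 + 270 + 140 + 350 = £1615.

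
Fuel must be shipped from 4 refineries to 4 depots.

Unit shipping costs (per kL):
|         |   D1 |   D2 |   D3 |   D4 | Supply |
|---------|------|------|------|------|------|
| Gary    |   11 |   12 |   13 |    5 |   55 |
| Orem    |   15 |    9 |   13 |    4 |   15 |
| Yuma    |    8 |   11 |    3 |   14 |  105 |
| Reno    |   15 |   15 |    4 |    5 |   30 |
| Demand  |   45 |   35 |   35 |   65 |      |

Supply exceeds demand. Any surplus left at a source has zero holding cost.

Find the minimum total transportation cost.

One minimum-cost allocation:
  Gary->D4: 55 × 5 = 275
  Orem->D2: 15 × 9 = 135
  Yuma->D1: 45 × 8 = 360
  Yuma->D2: 20 × 11 = 220
  Yuma->D3: 35 × 3 = 105
  Reno->D4: 10 × 5 = 50
Total = 275 + 135 + 360 + 220 + 105 + 50 = 1145.

1145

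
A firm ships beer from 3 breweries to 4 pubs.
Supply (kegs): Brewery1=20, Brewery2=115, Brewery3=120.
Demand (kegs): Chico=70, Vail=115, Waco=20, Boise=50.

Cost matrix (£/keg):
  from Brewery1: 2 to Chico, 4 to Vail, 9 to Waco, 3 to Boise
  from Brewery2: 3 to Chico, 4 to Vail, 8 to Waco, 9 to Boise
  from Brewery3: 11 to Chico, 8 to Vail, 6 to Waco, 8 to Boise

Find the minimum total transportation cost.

1370

One minimum-cost allocation:
  Brewery1–Chico: 20 × £2 = £40
  Brewery2–Chico: 50 × £3 = £150
  Brewery2–Vail: 65 × £4 = £260
  Brewery3–Vail: 50 × £8 = £400
  Brewery3–Waco: 20 × £6 = £120
  Brewery3–Boise: 50 × £8 = £400
Total = 40 + 150 + 260 + 400 + 120 + 400 = £1370.
(Supply check: Brewery1 ships 20; Brewery2 ships 115; Brewery3 ships 120.)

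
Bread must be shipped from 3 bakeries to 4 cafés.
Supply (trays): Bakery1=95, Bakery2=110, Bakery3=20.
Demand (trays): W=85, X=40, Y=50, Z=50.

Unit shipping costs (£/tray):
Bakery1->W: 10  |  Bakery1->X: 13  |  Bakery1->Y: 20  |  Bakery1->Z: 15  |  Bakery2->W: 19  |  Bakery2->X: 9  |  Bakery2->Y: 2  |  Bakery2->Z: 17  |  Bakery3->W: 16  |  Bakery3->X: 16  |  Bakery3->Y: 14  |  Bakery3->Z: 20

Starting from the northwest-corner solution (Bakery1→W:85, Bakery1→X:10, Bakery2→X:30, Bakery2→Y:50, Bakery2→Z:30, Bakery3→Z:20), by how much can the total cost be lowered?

Current plan cost = 85·10 + 10·13 + 30·9 + 50·2 + 30·17 + 20·20 = £2260.
Optimal plan:
  Bakery1–W: 85 × £10 = £850
  Bakery1–Z: 10 × £15 = £150
  Bakery2–X: 40 × £9 = £360
  Bakery2–Y: 50 × £2 = £100
  Bakery2–Z: 20 × £17 = £340
  Bakery3–Z: 20 × £20 = £400
Optimal cost = £2200.
Saving = 2260 − 2200 = £60.

60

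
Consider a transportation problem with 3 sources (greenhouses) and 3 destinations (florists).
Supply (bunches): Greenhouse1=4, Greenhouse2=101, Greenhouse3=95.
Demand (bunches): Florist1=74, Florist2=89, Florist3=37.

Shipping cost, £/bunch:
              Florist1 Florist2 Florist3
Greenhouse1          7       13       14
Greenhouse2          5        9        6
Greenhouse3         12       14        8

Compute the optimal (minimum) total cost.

1765

Optimal allocation:
  Greenhouse1 to Florist1: 4 bunches
  Greenhouse2 to Florist1: 70 bunches
  Greenhouse2 to Florist2: 31 bunches
  Greenhouse3 to Florist2: 58 bunches
  Greenhouse3 to Florist3: 37 bunches
Total cost = £1765.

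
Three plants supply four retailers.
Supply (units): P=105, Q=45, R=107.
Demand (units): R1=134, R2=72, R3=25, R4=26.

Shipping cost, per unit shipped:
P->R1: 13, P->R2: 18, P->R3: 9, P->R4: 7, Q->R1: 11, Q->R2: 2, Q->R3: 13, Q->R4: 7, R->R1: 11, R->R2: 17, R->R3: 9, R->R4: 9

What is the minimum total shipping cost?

An optimal shipping plan:
  P->R1: 27 × 13 = 351
  P->R2: 27 × 18 = 486
  P->R3: 25 × 9 = 225
  P->R4: 26 × 7 = 182
  Q->R2: 45 × 2 = 90
  R->R1: 107 × 11 = 1177
Total = 351 + 486 + 225 + 182 + 90 + 1177 = 2511.

2511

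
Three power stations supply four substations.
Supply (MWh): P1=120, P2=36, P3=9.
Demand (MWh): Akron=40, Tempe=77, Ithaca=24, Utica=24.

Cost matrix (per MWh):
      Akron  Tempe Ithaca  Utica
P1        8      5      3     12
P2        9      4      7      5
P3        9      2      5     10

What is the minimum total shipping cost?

858

An optimal shipping plan:
  P1–Akron: 40 × 8 = 320
  P1–Tempe: 56 × 5 = 280
  P1–Ithaca: 24 × 3 = 72
  P2–Tempe: 12 × 4 = 48
  P2–Utica: 24 × 5 = 120
  P3–Tempe: 9 × 2 = 18
Total = 320 + 280 + 72 + 48 + 120 + 18 = 858.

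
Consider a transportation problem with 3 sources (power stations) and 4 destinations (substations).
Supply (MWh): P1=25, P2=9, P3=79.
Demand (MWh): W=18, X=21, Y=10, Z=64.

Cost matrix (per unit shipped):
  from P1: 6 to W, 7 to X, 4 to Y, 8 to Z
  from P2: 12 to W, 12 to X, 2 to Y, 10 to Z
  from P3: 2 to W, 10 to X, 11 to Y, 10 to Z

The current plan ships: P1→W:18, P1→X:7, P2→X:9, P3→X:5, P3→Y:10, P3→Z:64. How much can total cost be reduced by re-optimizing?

226

Current plan cost = 18·6 + 7·7 + 9·12 + 5·10 + 10·11 + 64·10 = 1065.
Optimal plan:
  P1->X: 21 × 7 = 147
  P1->Y: 1 × 4 = 4
  P1->Z: 3 × 8 = 24
  P2->Y: 9 × 2 = 18
  P3->W: 18 × 2 = 36
  P3->Z: 61 × 10 = 610
Optimal cost = 839.
Saving = 1065 − 839 = 226.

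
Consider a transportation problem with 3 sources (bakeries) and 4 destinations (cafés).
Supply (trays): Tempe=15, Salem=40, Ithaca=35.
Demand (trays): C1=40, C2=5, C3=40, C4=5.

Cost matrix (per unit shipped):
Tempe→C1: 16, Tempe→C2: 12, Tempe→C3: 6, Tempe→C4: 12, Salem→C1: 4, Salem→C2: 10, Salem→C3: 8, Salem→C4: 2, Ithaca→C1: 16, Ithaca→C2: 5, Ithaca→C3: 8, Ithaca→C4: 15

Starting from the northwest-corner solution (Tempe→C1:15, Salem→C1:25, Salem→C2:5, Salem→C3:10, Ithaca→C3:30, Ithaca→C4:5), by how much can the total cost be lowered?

Current plan cost = 15·16 + 25·4 + 5·10 + 10·8 + 30·8 + 5·15 = 785.
Optimal plan:
  Tempe to C3: 10 trays
  Tempe to C4: 5 trays
  Salem to C1: 40 trays
  Ithaca to C2: 5 trays
  Ithaca to C3: 30 trays
Optimal cost = 545.
Saving = 785 − 545 = 240.

240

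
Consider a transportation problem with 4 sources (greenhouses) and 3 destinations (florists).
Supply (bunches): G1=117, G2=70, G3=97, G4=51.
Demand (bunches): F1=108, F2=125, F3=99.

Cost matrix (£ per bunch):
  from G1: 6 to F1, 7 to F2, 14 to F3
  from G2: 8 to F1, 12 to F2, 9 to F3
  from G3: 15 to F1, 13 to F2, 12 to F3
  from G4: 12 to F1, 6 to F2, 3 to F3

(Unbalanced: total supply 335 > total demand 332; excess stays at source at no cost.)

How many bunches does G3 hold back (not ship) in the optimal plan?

Minimum-cost shipments:
  G1→F1: 38 × £6 = £228
  G1→F2: 79 × £7 = £553
  G2→F1: 70 × £8 = £560
  G3→F2: 46 × £13 = £598
  G3→F3: 48 × £12 = £576
  G4→F3: 51 × £3 = £153
Total cost = £2668.
G3 ships 94 of its 97, leaving 3.

3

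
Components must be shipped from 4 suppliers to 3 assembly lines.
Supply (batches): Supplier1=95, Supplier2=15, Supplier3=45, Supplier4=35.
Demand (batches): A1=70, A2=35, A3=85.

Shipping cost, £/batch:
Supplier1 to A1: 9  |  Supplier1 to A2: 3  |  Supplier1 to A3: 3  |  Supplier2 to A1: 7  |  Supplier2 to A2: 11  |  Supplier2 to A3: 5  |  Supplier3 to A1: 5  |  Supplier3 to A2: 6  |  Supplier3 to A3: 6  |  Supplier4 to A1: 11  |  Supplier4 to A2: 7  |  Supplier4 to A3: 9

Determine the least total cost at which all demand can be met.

900

Optimal allocation:
  Supplier1 to A2: 10 batches
  Supplier1 to A3: 85 batches
  Supplier2 to A1: 15 batches
  Supplier3 to A1: 45 batches
  Supplier4 to A1: 10 batches
  Supplier4 to A2: 25 batches
Total cost = £900.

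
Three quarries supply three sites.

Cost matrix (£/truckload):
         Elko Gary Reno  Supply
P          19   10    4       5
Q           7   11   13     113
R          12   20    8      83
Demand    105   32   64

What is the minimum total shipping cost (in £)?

Optimal allocation:
  P to Gary: 5 × £10 = £50
  Q to Elko: 86 × £7 = £602
  Q to Gary: 27 × £11 = £297
  R to Elko: 19 × £12 = £228
  R to Reno: 64 × £8 = £512
Total = 50 + 602 + 297 + 228 + 512 = £1689.

1689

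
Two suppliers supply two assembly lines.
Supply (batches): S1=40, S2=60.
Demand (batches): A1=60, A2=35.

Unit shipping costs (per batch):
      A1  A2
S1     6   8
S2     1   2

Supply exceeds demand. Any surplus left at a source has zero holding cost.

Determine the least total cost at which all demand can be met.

Optimal allocation:
  S1–A1: 35 × 6 = 210
  S2–A1: 25 × 1 = 25
  S2–A2: 35 × 2 = 70
Total = 210 + 25 + 70 = 305.

305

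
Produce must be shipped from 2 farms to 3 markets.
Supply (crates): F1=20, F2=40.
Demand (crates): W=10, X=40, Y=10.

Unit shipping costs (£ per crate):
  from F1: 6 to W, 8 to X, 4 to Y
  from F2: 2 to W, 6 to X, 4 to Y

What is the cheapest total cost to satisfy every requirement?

320

A cheapest plan:
  F1–X: 10 × £8 = £80
  F1–Y: 10 × £4 = £40
  F2–W: 10 × £2 = £20
  F2–X: 30 × £6 = £180
Total = 80 + 40 + 20 + 180 = £320.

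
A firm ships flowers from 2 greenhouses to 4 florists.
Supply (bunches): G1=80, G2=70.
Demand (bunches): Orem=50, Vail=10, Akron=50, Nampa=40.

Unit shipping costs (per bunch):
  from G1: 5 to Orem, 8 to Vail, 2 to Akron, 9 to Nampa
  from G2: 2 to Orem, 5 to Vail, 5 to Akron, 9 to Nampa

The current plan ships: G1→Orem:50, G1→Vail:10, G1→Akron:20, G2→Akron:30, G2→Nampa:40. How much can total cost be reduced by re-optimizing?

Current plan cost = 50·5 + 10·8 + 20·2 + 30·5 + 40·9 = 880.
Optimal plan:
  G1–Akron: 50 bunches
  G1–Nampa: 30 bunches
  G2–Orem: 50 bunches
  G2–Vail: 10 bunches
  G2–Nampa: 10 bunches
Optimal cost = 610.
Saving = 880 − 610 = 270.

270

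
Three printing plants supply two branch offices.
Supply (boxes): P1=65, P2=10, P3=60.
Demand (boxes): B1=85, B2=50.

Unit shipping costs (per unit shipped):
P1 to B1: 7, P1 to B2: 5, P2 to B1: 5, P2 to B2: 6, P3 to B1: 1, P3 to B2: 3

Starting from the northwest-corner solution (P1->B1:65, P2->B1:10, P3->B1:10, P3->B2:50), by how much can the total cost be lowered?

200

Current plan cost = 65·7 + 10·5 + 10·1 + 50·3 = 665.
Optimal plan:
  P1–B1: 15 × 7 = 105
  P1–B2: 50 × 5 = 250
  P2–B1: 10 × 5 = 50
  P3–B1: 60 × 1 = 60
Optimal cost = 465.
Saving = 665 − 465 = 200.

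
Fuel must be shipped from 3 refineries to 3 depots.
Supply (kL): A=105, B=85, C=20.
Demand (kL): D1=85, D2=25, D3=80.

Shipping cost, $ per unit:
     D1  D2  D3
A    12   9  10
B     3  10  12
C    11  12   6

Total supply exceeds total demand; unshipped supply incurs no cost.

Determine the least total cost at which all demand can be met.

An optimal shipping plan:
  A–D2: 25 kL
  A–D3: 60 kL
  B–D1: 85 kL
  C–D3: 20 kL
Total cost = $1200.

1200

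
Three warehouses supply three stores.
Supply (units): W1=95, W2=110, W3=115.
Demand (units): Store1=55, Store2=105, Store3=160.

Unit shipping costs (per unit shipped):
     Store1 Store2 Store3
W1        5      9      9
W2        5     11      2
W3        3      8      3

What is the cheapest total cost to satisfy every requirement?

1470

A cheapest plan:
  W1–Store2: 95 units
  W2–Store3: 110 units
  W3–Store1: 55 units
  W3–Store2: 10 units
  W3–Store3: 50 units
Total cost = 1470.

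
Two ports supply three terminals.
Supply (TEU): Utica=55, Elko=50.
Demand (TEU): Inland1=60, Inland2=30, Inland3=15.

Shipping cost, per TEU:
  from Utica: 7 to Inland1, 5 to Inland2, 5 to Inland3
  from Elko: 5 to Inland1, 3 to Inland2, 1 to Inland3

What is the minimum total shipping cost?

Optimal allocation:
  Utica->Inland1: 25 × 7 = 175
  Utica->Inland2: 30 × 5 = 150
  Elko->Inland1: 35 × 5 = 175
  Elko->Inland3: 15 × 1 = 15
Total = 175 + 150 + 175 + 15 = 515.

515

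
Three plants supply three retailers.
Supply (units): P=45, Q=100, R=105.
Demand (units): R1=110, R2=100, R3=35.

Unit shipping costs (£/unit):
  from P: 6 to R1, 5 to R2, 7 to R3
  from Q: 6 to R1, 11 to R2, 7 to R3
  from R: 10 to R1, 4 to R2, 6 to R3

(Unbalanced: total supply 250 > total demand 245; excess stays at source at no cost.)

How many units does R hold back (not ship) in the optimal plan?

Minimum-cost shipments:
  P to R1: 10 × £6 = £60
  P to R2: 30 × £5 = £150
  Q to R1: 100 × £6 = £600
  R to R2: 70 × £4 = £280
  R to R3: 35 × £6 = £210
Total cost = £1300.
R ships 105 of its 105, leaving 0.

0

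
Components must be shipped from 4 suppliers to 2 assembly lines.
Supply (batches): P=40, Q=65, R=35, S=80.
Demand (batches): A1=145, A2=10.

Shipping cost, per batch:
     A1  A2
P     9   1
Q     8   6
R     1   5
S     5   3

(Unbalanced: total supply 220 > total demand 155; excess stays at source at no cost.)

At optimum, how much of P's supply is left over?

Minimum-cost shipments:
  P to A2: 10 batches
  Q to A1: 30 batches
  R to A1: 35 batches
  S to A1: 80 batches
Total cost = 685.
P ships 10 of its 40, leaving 30.

30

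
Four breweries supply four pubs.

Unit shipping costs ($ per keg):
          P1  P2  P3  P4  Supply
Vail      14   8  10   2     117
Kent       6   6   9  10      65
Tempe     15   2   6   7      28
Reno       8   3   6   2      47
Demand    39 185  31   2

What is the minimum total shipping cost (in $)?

An optimal shipping plan:
  Vail->P2: 84 × $8 = $672
  Vail->P3: 31 × $10 = $310
  Vail->P4: 2 × $2 = $4
  Kent->P1: 39 × $6 = $234
  Kent->P2: 26 × $6 = $156
  Tempe->P2: 28 × $2 = $56
  Reno->P2: 47 × $3 = $141
Total = 672 + 310 + 4 + 234 + 156 + 56 + 141 = $1573.

1573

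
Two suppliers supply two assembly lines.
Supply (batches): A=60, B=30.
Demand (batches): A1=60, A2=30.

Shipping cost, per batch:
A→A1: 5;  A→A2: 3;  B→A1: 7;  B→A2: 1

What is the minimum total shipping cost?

A cheapest plan:
  A–A1: 60 batches
  B–A2: 30 batches
Total cost = 330.
(Supply check: A ships 60; B ships 30.)

330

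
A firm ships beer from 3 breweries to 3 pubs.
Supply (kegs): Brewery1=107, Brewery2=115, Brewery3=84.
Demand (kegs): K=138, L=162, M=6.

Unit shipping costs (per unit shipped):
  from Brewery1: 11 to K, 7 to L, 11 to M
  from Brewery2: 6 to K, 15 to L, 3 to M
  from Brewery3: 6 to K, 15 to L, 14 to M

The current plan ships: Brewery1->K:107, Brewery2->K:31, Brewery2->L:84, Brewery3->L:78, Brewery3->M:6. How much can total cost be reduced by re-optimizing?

1457

Current plan cost = 107·11 + 31·6 + 84·15 + 78·15 + 6·14 = 3877.
Optimal plan:
  Brewery1 to L: 107 × 7 = 749
  Brewery2 to K: 109 × 6 = 654
  Brewery2 to M: 6 × 3 = 18
  Brewery3 to K: 29 × 6 = 174
  Brewery3 to L: 55 × 15 = 825
Optimal cost = 2420.
Saving = 3877 − 2420 = 1457.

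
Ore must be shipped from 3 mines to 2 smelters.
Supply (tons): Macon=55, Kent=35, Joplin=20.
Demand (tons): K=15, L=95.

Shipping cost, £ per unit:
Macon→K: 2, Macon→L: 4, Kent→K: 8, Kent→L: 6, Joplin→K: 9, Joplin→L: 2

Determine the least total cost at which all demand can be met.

An optimal shipping plan:
  Macon->K: 15 × £2 = £30
  Macon->L: 40 × £4 = £160
  Kent->L: 35 × £6 = £210
  Joplin->L: 20 × £2 = £40
Total = 30 + 160 + 210 + 40 = £440.
(Supply check: Macon ships 55; Kent ships 35; Joplin ships 20.)

440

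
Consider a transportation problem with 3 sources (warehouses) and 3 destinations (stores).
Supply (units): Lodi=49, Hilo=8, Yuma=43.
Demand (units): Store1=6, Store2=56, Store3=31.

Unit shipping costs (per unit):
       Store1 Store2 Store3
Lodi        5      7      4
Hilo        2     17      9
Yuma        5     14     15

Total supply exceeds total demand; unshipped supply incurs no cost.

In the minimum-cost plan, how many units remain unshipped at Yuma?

An optimal plan:
  Lodi–Store2: 20 units
  Lodi–Store3: 29 units
  Hilo–Store1: 6 units
  Hilo–Store3: 2 units
  Yuma–Store2: 36 units
Total cost = 790.
Yuma ships 36 of its 43, leaving 7.

7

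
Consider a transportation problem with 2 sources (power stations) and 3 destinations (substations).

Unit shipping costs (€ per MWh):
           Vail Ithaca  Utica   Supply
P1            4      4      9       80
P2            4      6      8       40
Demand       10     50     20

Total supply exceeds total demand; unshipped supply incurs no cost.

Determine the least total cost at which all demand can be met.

One minimum-cost allocation:
  P1 to Vail: 10 × €4 = €40
  P1 to Ithaca: 50 × €4 = €200
  P2 to Utica: 20 × €8 = €160
Total = 40 + 200 + 160 = €400.

400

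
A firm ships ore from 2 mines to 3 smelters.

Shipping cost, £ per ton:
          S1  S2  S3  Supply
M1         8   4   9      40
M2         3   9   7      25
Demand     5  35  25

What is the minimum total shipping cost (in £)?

340

Optimal allocation:
  M1→S2: 35 × £4 = £140
  M1→S3: 5 × £9 = £45
  M2→S1: 5 × £3 = £15
  M2→S3: 20 × £7 = £140
Total = 140 + 45 + 15 + 140 = £340.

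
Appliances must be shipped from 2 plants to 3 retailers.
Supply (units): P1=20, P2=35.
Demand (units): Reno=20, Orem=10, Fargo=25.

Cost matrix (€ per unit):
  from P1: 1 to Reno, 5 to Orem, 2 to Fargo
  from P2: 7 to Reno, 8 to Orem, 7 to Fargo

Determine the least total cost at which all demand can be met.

275

A cheapest plan:
  P1->Reno: 20 × €1 = €20
  P2->Orem: 10 × €8 = €80
  P2->Fargo: 25 × €7 = €175
Total = 20 + 80 + 175 = €275.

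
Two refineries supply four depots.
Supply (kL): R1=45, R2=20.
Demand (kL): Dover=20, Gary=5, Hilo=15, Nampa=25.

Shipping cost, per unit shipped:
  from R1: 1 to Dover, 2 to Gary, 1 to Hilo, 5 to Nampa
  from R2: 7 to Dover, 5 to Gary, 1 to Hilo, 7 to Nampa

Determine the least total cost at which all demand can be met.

An optimal shipping plan:
  R1→Dover: 20 × 1 = 20
  R1→Gary: 5 × 2 = 10
  R1→Nampa: 20 × 5 = 100
  R2→Hilo: 15 × 1 = 15
  R2→Nampa: 5 × 7 = 35
Total = 20 + 10 + 100 + 15 + 35 = 180.
(Supply check: R1 ships 45; R2 ships 20.)

180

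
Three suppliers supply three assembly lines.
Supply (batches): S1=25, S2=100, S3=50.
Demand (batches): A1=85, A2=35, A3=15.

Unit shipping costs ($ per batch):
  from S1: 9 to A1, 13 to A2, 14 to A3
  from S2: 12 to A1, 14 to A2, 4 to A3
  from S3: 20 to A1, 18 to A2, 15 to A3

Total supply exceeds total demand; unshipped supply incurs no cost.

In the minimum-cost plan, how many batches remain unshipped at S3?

Minimum-cost shipments:
  S1–A1: 25 × $9 = $225
  S2–A1: 60 × $12 = $720
  S2–A2: 25 × $14 = $350
  S2–A3: 15 × $4 = $60
  S3–A2: 10 × $18 = $180
Total cost = $1535.
S3 ships 10 of its 50, leaving 40.

40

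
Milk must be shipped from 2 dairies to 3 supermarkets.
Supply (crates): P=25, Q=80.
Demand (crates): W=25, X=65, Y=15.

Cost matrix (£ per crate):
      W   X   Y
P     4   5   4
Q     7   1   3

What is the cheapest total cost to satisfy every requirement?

210

A cheapest plan:
  P->W: 25 × £4 = £100
  Q->X: 65 × £1 = £65
  Q->Y: 15 × £3 = £45
Total = 100 + 65 + 45 = £210.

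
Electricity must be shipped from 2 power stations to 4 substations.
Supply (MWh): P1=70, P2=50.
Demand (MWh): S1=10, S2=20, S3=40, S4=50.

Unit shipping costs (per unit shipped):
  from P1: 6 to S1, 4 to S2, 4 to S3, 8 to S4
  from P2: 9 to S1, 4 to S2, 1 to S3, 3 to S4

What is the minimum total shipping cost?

Optimal allocation:
  P1–S1: 10 × 6 = 60
  P1–S2: 20 × 4 = 80
  P1–S3: 40 × 4 = 160
  P2–S4: 50 × 3 = 150
Total = 60 + 80 + 160 + 150 = 450.

450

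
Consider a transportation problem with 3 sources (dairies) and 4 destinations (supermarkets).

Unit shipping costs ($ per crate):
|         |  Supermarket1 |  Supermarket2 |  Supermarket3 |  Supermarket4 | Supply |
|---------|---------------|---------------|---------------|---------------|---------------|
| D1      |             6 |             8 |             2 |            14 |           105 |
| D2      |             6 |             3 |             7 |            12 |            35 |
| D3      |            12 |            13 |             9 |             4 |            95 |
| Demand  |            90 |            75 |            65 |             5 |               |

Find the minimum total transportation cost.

1615

A cheapest plan:
  D1→Supermarket1: 40 crates
  D1→Supermarket3: 65 crates
  D2→Supermarket2: 35 crates
  D3→Supermarket1: 50 crates
  D3→Supermarket2: 40 crates
  D3→Supermarket4: 5 crates
Total cost = $1615.
(Supply check: D1 ships 105; D2 ships 35; D3 ships 95.)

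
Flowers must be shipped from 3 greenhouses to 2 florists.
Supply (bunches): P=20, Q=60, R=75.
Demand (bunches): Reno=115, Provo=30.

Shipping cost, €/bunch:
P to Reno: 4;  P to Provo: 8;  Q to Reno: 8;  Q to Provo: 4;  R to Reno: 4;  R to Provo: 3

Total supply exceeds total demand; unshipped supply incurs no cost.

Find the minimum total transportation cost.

A cheapest plan:
  P to Reno: 20 × €4 = €80
  Q to Reno: 20 × €8 = €160
  Q to Provo: 30 × €4 = €120
  R to Reno: 75 × €4 = €300
Total = 80 + 160 + 120 + 300 = €660.

660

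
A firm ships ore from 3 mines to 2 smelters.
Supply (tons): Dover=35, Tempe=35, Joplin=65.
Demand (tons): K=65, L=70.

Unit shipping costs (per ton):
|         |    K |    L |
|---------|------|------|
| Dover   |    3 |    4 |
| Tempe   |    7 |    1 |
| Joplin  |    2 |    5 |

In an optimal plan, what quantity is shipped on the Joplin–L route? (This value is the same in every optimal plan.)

0

Optimal shipments:
  Dover to L: 35 × 4 = 140
  Tempe to L: 35 × 1 = 35
  Joplin to K: 65 × 2 = 130
Total cost = 305.
The route Joplin→L is not used.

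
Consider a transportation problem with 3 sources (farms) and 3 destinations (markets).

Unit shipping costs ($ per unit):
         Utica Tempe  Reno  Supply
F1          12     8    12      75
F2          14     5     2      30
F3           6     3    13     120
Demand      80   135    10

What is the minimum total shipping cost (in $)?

1320

Optimal allocation:
  F1->Tempe: 75 × $8 = $600
  F2->Tempe: 20 × $5 = $100
  F2->Reno: 10 × $2 = $20
  F3->Utica: 80 × $6 = $480
  F3->Tempe: 40 × $3 = $120
Total = 600 + 100 + 20 + 480 + 120 = $1320.
(Supply check: F1 ships 75; F2 ships 30; F3 ships 120.)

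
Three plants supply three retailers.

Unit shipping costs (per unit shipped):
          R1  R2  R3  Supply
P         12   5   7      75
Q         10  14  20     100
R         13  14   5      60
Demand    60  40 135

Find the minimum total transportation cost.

1985

An optimal shipping plan:
  P->R3: 75 × 7 = 525
  Q->R1: 60 × 10 = 600
  Q->R2: 40 × 14 = 560
  R->R3: 60 × 5 = 300
Total = 525 + 600 + 560 + 300 = 1985.
(Supply check: P ships 75; Q ships 100; R ships 60.)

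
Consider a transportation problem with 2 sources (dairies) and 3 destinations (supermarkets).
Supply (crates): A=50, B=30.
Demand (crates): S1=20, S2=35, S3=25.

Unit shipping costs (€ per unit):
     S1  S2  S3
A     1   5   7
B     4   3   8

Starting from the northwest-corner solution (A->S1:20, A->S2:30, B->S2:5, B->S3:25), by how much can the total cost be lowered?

75

Current plan cost = 20·1 + 30·5 + 5·3 + 25·8 = €385.
Optimal plan:
  A–S1: 20 × €1 = €20
  A–S2: 5 × €5 = €25
  A–S3: 25 × €7 = €175
  B–S2: 30 × €3 = €90
Optimal cost = €310.
Saving = 385 − 310 = €75.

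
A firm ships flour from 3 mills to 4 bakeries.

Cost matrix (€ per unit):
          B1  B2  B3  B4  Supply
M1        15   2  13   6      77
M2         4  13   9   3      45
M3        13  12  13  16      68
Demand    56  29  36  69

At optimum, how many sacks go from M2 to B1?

24

The minimum-cost plan:
  M1 to B2: 29 × €2 = €58
  M1 to B4: 48 × €6 = €288
  M2 to B1: 24 × €4 = €96
  M2 to B4: 21 × €3 = €63
  M3 to B1: 32 × €13 = €416
  M3 to B3: 36 × €13 = €468
Total cost = €1389.
So M2→B1 carries 24 sacks.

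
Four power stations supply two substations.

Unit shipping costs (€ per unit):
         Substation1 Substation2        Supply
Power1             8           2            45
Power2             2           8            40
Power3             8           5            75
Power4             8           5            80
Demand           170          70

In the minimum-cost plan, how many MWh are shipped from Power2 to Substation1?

Optimal shipments:
  Power1 to Substation2: 45 × €2 = €90
  Power2 to Substation1: 40 × €2 = €80
  Power3 to Substation1: 50 × €8 = €400
  Power3 to Substation2: 25 × €5 = €125
  Power4 to Substation1: 80 × €8 = €640
Total cost = €1335.
So Power2→Substation1 carries 40 MWh.

40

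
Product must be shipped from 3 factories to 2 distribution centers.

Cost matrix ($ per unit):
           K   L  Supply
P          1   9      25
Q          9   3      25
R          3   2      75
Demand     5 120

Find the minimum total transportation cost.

One minimum-cost allocation:
  P to K: 5 × $1 = $5
  P to L: 20 × $9 = $180
  Q to L: 25 × $3 = $75
  R to L: 75 × $2 = $150
Total = 5 + 180 + 75 + 150 = $410.
(Supply check: P ships 25; Q ships 25; R ships 75.)

410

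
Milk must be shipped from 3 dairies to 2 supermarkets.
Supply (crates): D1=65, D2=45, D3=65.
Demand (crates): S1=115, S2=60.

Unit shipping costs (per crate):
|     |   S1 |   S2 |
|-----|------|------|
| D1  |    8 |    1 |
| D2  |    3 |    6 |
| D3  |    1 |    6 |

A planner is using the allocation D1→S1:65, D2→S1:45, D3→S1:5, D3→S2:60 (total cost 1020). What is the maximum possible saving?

720

Current plan cost = 65·8 + 45·3 + 5·1 + 60·6 = 1020.
Optimal plan:
  D1→S1: 5 × 8 = 40
  D1→S2: 60 × 1 = 60
  D2→S1: 45 × 3 = 135
  D3→S1: 65 × 1 = 65
Optimal cost = 300.
Saving = 1020 − 300 = 720.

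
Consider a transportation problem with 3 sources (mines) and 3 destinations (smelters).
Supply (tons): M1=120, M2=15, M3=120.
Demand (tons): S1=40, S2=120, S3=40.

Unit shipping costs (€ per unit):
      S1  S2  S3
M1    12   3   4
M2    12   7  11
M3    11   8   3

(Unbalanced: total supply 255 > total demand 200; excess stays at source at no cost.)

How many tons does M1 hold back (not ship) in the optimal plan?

Minimum-cost shipments:
  M1 to S2: 120 × €3 = €360
  M3 to S1: 40 × €11 = €440
  M3 to S3: 40 × €3 = €120
Total cost = €920.
M1 ships 120 of its 120, leaving 0.

0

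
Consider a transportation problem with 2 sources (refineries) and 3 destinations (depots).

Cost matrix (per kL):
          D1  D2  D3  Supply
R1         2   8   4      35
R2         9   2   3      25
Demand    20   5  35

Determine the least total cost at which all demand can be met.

Optimal allocation:
  R1 to D1: 20 × 2 = 40
  R1 to D3: 15 × 4 = 60
  R2 to D2: 5 × 2 = 10
  R2 to D3: 20 × 3 = 60
Total = 40 + 60 + 10 + 60 = 170.

170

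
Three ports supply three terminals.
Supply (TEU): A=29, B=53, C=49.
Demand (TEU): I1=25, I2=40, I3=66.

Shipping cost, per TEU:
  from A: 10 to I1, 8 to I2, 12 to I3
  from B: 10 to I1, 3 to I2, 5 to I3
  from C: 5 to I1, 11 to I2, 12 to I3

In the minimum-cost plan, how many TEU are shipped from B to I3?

42

Solving gives:
  A->I2: 29 × 8 = 232
  B->I2: 11 × 3 = 33
  B->I3: 42 × 5 = 210
  C->I1: 25 × 5 = 125
  C->I3: 24 × 12 = 288
Total cost = 888.
So B→I3 carries 42 TEU.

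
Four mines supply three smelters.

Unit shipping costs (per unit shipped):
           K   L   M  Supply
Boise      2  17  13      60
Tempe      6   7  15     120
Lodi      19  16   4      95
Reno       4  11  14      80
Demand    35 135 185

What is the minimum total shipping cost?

2690

An optimal shipping plan:
  Boise to K: 35 tons
  Boise to M: 25 tons
  Tempe to L: 120 tons
  Lodi to M: 95 tons
  Reno to L: 15 tons
  Reno to M: 65 tons
Total cost = 2690.
(Supply check: Boise ships 60; Tempe ships 120; Lodi ships 95; Reno ships 80.)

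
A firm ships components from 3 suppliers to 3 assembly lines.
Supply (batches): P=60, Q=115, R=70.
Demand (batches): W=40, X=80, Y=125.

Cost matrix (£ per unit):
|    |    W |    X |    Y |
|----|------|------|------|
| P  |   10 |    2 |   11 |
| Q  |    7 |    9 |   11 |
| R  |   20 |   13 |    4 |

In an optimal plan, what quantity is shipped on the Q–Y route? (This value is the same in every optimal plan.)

Solving gives:
  P to X: 60 × £2 = £120
  Q to W: 40 × £7 = £280
  Q to X: 20 × £9 = £180
  Q to Y: 55 × £11 = £605
  R to Y: 70 × £4 = £280
Total cost = £1465.
So Q→Y carries 55 batches.

55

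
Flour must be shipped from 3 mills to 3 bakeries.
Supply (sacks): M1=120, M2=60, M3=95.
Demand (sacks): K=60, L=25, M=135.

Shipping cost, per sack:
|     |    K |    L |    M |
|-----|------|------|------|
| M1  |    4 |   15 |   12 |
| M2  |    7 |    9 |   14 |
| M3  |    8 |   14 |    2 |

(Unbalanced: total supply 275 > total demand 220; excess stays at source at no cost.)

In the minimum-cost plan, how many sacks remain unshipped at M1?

20

Minimum-cost shipments:
  M1→K: 60 × 4 = 240
  M1→M: 40 × 12 = 480
  M2→L: 25 × 9 = 225
  M3→M: 95 × 2 = 190
Total cost = 1135.
M1 ships 100 of its 120, leaving 20.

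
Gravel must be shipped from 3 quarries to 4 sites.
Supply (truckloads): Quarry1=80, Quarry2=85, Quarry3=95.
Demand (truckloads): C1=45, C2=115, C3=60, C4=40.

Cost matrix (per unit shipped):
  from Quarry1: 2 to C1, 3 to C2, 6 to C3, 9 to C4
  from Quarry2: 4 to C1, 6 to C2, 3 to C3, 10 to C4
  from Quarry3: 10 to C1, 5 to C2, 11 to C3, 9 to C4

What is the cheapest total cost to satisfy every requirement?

A cheapest plan:
  Quarry1–C1: 20 truckloads
  Quarry1–C2: 60 truckloads
  Quarry2–C1: 25 truckloads
  Quarry2–C3: 60 truckloads
  Quarry3–C2: 55 truckloads
  Quarry3–C4: 40 truckloads
Total cost = 1135.
(Supply check: Quarry1 ships 80; Quarry2 ships 85; Quarry3 ships 95.)

1135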